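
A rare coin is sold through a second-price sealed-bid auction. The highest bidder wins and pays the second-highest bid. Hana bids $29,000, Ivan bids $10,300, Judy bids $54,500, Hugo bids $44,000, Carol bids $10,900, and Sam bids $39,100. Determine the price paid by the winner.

Price paid: $44,000.

Bids in descending order: Judy $54,500; Hugo $44,000; Sam $39,100; Hana $29,000; Carol $10,900; Ivan $10,300.
Judy has the highest bid, so Judy wins.
The second-highest bid is $44,000, so that is what Judy pays.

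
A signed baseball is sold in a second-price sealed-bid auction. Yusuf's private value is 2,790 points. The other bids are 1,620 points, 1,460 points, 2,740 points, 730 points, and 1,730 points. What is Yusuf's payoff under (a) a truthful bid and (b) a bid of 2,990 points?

Truthful: 50 points; alternative: 50 points.

The highest competing bid is 2,740 points.
Bidding truthfully at 2,790 points: Yusuf has the top bid, wins, and pays the second-highest bid 2,740 points. Payoff = 2,790 points − 2,740 points = 50 points.
Bidding 2,990 points: Yusuf has the top bid, wins, and pays the second-highest bid 2,740 points. Payoff = 2,790 points − 2,740 points = 50 points.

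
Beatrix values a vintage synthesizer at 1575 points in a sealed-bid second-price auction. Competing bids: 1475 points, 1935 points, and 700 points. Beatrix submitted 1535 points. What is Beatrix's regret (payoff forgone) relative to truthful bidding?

0 points

The highest competing bid is 1935 points.
Bidding truthfully at 1575 points: the top bid is 1935 points (a rival), so Beatrix loses. Payoff = 0 points.
Bidding 1535 points: the top bid is 1935 points (a rival), so Beatrix loses. Payoff = 0 points.
Regret = truthful payoff − actual payoff = 0 points − 0 points = 0 points.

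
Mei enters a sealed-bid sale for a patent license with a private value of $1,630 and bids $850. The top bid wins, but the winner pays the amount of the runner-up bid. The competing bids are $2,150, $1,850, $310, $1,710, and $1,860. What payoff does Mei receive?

Highest competing bid: $2,150.
Mei's bid $850 is not the highest, so Mei loses, pays nothing, and earns zero payoff.

Mei's payoff: $0.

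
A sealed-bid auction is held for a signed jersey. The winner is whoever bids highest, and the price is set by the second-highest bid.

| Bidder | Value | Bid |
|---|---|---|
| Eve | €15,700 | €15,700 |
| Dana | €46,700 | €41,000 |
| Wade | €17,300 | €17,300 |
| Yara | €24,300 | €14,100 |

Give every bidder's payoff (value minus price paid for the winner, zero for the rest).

Ranking the bids: Dana €41,000 > Wade €17,300 > Eve €15,700 > Yara €14,100.
Dana has the top bid and wins; the price is the second-highest bid, €17,300.
Dana's payoff = €46,700 − €17,300 = €29,400. All other bidders lose, so their payoff is 0.

Payoffs: Eve €0, Dana €29,400, Wade €0, Yara €0.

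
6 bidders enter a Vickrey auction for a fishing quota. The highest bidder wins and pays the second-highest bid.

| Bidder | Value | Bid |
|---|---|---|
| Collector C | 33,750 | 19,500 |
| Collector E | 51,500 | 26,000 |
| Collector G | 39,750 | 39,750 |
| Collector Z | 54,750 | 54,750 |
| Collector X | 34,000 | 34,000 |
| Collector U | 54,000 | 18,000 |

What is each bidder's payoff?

Payoffs: Collector C 0, Collector E 0, Collector G 0, Collector Z 15,000, Collector X 0, Collector U 0.

Ranking the bids: Collector Z 54,750; Collector G 39,750; Collector X 34,000; Collector E 26,000; Collector C 19,500; Collector U 18,000.
Collector Z has the top bid and wins; the price is the second-highest bid, 39,750.
Collector Z's payoff = 54,750 − 39,750 = 15,000. All other bidders lose, so their payoff is 0.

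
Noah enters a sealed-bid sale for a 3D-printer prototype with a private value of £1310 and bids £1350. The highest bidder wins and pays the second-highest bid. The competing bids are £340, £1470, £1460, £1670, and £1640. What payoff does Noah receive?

Highest competing bid: £1670.
Noah's bid £1350 is not the highest, so Noah loses, pays nothing, and earns zero payoff.

Payoff = £0.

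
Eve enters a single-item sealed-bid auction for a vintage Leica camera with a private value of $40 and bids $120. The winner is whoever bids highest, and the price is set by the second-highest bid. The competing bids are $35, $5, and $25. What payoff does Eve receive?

Highest competing bid: $35.
Eve's bid $120 is the highest overall, so Eve wins and pays the second-highest bid, $35.
Payoff = value − price = $40 − $35 = $5.

Eve's payoff: $5.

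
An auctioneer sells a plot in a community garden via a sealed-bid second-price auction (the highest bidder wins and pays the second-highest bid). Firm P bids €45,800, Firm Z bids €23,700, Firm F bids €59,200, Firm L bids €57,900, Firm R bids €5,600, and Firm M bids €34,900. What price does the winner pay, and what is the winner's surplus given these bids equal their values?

Ranking the bids: Firm F €59,200, then Firm L €57,900, then Firm P €45,800, then Firm M €34,900, then Firm Z €23,700, then Firm R €5,600.
Firm F is the highest bidder, so Firm F wins.
Under the second-price rule, the price is the second-highest bid: €57,900.
Surplus = €59,200 − €57,900 = €1,300.

Price €57,900; surplus €1,300.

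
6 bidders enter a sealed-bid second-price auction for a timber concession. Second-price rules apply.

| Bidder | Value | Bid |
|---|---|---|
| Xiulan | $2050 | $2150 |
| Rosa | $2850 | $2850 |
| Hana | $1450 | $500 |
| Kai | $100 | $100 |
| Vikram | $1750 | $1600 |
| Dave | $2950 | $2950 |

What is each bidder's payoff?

Ordered from highest: Dave $2950 > Rosa $2850 > Xiulan $2150 > Vikram $1600 > Hana $500 > Kai $100.
Dave has the top bid and wins; the price is the second-highest bid, $2850.
Dave's payoff = $2950 − $2850 = $100. All other bidders lose, so their payoff is 0.

Xiulan $0, Rosa $0, Hana $0, Kai $0, Vikram $0, Dave $100.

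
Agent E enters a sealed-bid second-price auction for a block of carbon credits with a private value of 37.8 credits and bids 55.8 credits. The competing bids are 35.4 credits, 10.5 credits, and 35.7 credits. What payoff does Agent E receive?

Highest competing bid: 35.7 credits.
Agent E's bid 55.8 credits is the highest overall, so Agent E wins and pays the second-highest bid, 35.7 credits.
Payoff = value − price = 37.8 credits − 35.7 credits = 2.1 credits.

2.1 credits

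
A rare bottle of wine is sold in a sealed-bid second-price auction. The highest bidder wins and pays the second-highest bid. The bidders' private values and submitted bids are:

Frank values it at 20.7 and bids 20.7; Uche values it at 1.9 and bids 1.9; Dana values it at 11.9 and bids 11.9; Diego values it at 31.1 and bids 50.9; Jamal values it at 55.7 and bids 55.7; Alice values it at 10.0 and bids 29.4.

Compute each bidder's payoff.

Frank 0.0, Uche 0.0, Dana 0.0, Diego 0.0, Jamal 4.8, Alice 0.0.

Ordered from highest: Jamal 55.7; Diego 50.9; Alice 29.4; Frank 20.7; Dana 11.9; Uche 1.9.
Jamal has the top bid and wins; the price is the second-highest bid, 50.9.
Jamal's payoff = 55.7 − 50.9 = 4.8. All other bidders lose, so their payoff is 0.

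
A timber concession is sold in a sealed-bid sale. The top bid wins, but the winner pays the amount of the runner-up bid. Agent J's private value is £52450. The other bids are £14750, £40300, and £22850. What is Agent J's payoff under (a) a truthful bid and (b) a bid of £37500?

The highest competing bid is £40300.
Bidding truthfully at £52450: Agent J has the top bid, wins, and pays the second-highest bid £40300. Payoff = £52450 − £40300 = £12150.
Bidding £37500: the top bid is £40300 (a rival), so Agent J loses. Payoff = £0.

Truthful: £12150; alternative: £0.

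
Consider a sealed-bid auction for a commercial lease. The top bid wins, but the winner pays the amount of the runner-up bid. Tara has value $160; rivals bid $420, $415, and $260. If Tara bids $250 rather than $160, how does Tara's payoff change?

The highest competing bid is $420.
Bidding truthfully at $160: the top bid is $420 (a rival), so Tara loses. Payoff = $0.
Bidding $250: the top bid is $420 (a rival), so Tara loses. Payoff = $0.
Change = $0 − $0 = $0.
The bid only affects whether you win, not the price — here both bids land on the same side of the top rival bid, so the deviation is payoff-neutral.

Change in payoff: $0.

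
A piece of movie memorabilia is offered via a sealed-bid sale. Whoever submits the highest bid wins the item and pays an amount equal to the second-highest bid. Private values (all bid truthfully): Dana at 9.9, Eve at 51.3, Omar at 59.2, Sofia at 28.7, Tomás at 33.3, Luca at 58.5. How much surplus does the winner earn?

0.7

Ranking the bids: Omar 59.2, then Luca 58.5, then Eve 51.3, then Tomás 33.3, then Sofia 28.7, then Dana 9.9.
Omar wins with the top bid and pays the second-highest, 58.5.
Surplus = 59.2 − 58.5 = 0.7.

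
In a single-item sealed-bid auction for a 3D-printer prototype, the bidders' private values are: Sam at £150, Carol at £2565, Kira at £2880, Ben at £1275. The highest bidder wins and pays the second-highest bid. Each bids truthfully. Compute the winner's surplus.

Bids in descending order: Kira £2880 > Carol £2565 > Ben £1275 > Sam £150.
Kira wins with the top bid and pays the second-highest, £2565.
Surplus = £2880 − £2565 = £315.

Winner's surplus: £315.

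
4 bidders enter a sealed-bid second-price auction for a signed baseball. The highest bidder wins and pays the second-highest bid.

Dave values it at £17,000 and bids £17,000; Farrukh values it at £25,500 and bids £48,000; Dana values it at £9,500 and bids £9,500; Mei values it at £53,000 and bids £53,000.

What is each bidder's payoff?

Payoffs: Dave £0, Farrukh £0, Dana £0, Mei £5,000.

Ranking the bids: Mei £53,000, then Farrukh £48,000, then Dave £17,000, then Dana £9,500.
Mei has the top bid and wins; the price is the second-highest bid, £48,000.
Mei's payoff = £53,000 − £48,000 = £5,000. All other bidders lose, so their payoff is 0.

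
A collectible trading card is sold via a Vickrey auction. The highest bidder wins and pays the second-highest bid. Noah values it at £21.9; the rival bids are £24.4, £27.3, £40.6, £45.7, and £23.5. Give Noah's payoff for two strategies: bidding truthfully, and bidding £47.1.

The highest competing bid is £45.7.
Bidding truthfully at £21.9: the top bid is £45.7 (a rival), so Noah loses. Payoff = £0.0.
Bidding £47.1: Noah has the top bid, wins, and pays the second-highest bid £45.7. Payoff = £21.9 − £45.7 = -£23.8.

Truthful: £0.0; alternative: -£23.8.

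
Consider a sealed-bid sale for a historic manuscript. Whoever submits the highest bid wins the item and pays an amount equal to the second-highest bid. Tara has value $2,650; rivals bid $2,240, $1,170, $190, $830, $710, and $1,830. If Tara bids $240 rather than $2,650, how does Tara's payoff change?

-$410

The highest competing bid is $2,240.
Bidding truthfully at $2,650: Tara has the top bid, wins, and pays the second-highest bid $2,240. Payoff = $2,650 − $2,240 = $410.
Bidding $240: the top bid is $2,240 (a rival), so Tara loses. Payoff = $0.
Change = $0 − $410 = -$410.
This is the dominant-strategy logic: truthful bidding weakly beats any alternative.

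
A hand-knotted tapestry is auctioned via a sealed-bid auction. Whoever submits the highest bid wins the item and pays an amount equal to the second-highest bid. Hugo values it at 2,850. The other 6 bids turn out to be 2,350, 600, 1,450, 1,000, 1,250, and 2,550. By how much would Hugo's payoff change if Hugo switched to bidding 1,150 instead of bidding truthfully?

The highest competing bid is 2,550.
Bidding truthfully at 2,850: Hugo has the top bid, wins, and pays the second-highest bid 2,550. Payoff = 2,850 − 2,550 = 300.
Bidding 1,150: the top bid is 2,550 (a rival), so Hugo loses. Payoff = 0.
Change = 0 − 300 = -300.

-300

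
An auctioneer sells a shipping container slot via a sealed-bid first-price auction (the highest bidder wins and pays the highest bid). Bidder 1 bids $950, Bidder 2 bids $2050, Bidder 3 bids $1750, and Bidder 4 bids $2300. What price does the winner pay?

Price paid: $2300.

Sorted high to low: Bidder 4 $2300 > Bidder 2 $2050 > Bidder 3 $1750 > Bidder 1 $950.
Bidder 4 is the highest bidder, so Bidder 4 wins.
Under the first-price rule, the price is the highest bid: $2300.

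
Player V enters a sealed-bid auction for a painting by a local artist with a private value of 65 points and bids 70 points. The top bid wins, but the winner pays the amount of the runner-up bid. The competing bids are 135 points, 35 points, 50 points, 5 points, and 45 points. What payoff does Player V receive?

Highest competing bid: 135 points.
Player V's bid 70 points is not the highest, so Player V loses, pays nothing, and earns zero payoff.

0 points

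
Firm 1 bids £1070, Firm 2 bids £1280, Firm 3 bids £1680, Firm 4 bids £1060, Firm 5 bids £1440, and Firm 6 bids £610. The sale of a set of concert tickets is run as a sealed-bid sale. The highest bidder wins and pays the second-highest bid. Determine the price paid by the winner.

£1440

Bids in descending order: Firm 3 £1680 > Firm 5 £1440 > Firm 2 £1280 > Firm 1 £1070 > Firm 4 £1060 > Firm 6 £610.
Firm 3 has the highest bid, so Firm 3 wins.
The second-highest bid is £1440, so that is what Firm 3 pays.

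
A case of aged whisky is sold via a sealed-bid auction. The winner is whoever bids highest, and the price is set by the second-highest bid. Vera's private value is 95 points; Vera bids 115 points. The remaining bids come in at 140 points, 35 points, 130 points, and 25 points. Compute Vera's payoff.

Highest competing bid: 140 points.
Vera's bid 115 points is not the highest, so Vera loses, pays nothing, and earns zero payoff.

Vera's payoff: 0 points.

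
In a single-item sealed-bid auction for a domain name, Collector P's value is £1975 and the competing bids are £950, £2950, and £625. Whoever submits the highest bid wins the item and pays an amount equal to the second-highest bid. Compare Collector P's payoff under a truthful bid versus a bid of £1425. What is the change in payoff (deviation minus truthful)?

The highest competing bid is £2950.
Bidding truthfully at £1975: the top bid is £2950 (a rival), so Collector P loses. Payoff = £0.
Bidding £1425: the top bid is £2950 (a rival), so Collector P loses. Payoff = £0.
Change = £0 − £0 = £0.

Change in payoff: £0.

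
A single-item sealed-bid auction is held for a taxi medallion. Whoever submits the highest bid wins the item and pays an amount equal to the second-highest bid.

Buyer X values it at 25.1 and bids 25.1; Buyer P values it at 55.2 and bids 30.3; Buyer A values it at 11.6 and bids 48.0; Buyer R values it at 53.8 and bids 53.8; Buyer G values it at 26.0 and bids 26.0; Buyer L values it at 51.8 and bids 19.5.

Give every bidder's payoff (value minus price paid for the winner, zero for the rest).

Buyer X 0.0, Buyer P 0.0, Buyer A 0.0, Buyer R 5.8, Buyer G 0.0, Buyer L 0.0.

Ranking the bids: Buyer R 53.8; Buyer A 48.0; Buyer P 30.3; Buyer G 26.0; Buyer X 25.1; Buyer L 19.5.
Buyer R has the top bid and wins; the price is the second-highest bid, 48.0.
Buyer R's payoff = 53.8 − 48.0 = 5.8. All other bidders lose, so their payoff is 0.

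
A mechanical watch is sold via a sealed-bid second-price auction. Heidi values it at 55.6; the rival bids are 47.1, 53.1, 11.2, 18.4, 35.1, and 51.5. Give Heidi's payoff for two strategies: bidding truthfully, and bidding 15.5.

The highest competing bid is 53.1.
Bidding truthfully at 55.6: Heidi has the top bid, wins, and pays the second-highest bid 53.1. Payoff = 55.6 − 53.1 = 2.5.
Bidding 15.5: the top bid is 53.1 (a rival), so Heidi loses. Payoff = 0.0.
This is the dominant-strategy logic: truthful bidding weakly beats any alternative.

(a) 2.5  (b) 0.0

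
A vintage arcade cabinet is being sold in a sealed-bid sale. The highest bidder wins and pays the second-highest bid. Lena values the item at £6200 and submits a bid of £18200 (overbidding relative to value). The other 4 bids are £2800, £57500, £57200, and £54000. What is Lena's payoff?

Highest competing bid: £57500.
Lena's bid £18200 is not the highest, so Lena loses, pays nothing, and earns zero payoff.

Payoff = £0.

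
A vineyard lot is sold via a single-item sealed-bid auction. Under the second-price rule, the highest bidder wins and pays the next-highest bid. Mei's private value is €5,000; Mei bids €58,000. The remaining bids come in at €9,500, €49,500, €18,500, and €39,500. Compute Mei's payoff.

Highest competing bid: €49,500.
Mei's bid €58,000 is the highest overall, so Mei wins and pays the second-highest bid, €49,500.
Payoff = value − price = €5,000 − €49,500 = -€44,500.
Overbidding won the item at a price above value — truthful bidding would have avoided this loss.

-€44,500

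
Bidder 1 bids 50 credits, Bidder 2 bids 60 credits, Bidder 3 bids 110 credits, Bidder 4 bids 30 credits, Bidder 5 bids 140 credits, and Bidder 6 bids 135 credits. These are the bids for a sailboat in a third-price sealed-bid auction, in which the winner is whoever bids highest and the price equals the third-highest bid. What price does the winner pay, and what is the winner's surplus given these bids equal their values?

The winner pays 110 credits for a surplus of 30 credits.

Ranking the bids: Bidder 5 140 credits, then Bidder 6 135 credits, then Bidder 3 110 credits, then Bidder 2 60 credits, then Bidder 1 50 credits, then Bidder 4 30 credits.
Bidder 5 is the highest bidder, so Bidder 5 wins.
Under the third-price rule, the price is the third-highest bid: 110 credits.
Surplus = 140 credits − 110 credits = 30 credits.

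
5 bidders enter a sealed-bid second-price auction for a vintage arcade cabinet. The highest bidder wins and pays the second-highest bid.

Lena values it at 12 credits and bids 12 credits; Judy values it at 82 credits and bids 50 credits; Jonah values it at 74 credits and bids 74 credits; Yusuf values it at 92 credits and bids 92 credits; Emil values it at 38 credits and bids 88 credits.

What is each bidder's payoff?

Ordered from highest: Yusuf 92 credits; Emil 88 credits; Jonah 74 credits; Judy 50 credits; Lena 12 credits.
Yusuf has the top bid and wins; the price is the second-highest bid, 88 credits.
Yusuf's payoff = 92 credits − 88 credits = 4 credits. All other bidders lose, so their payoff is 0.

Lena 0 credits, Judy 0 credits, Jonah 0 credits, Yusuf 4 credits, Emil 0 credits.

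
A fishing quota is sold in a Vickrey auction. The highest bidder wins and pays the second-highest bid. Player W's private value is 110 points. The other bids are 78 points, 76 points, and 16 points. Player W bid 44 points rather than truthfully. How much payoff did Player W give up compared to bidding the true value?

The highest competing bid is 78 points.
Bidding truthfully at 110 points: Player W has the top bid, wins, and pays the second-highest bid 78 points. Payoff = 110 points − 78 points = 32 points.
Bidding 44 points: the top bid is 78 points (a rival), so Player W loses. Payoff = 0 points.
Regret = truthful payoff − actual payoff = 32 points − 0 points = 32 points.
This is the dominant-strategy logic: truthful bidding weakly beats any alternative.

32 points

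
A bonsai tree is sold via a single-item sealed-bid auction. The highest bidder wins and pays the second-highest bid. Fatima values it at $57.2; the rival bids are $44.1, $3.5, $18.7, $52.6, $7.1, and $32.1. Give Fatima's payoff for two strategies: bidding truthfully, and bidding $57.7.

(a) $4.6  (b) $4.6

The highest competing bid is $52.6.
Bidding truthfully at $57.2: Fatima has the top bid, wins, and pays the second-highest bid $52.6. Payoff = $57.2 − $52.6 = $4.6.
Bidding $57.7: Fatima has the top bid, wins, and pays the second-highest bid $52.6. Payoff = $57.2 − $52.6 = $4.6.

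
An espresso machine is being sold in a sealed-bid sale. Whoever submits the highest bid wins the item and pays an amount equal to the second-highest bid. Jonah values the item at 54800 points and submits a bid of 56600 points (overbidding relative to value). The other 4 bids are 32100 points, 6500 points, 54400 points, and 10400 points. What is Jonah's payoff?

Highest competing bid: 54400 points.
Jonah's bid 56600 points is the highest overall, so Jonah wins and pays the second-highest bid, 54400 points.
Payoff = value − price = 54800 points − 54400 points = 400 points.

Jonah's payoff: 400 points.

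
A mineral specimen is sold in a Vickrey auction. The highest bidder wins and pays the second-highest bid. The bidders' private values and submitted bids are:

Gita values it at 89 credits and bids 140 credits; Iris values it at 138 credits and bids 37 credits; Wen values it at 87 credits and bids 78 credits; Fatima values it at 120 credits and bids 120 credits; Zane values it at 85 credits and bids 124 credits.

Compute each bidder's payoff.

Gita -35 credits, Iris 0 credits, Wen 0 credits, Fatima 0 credits, Zane 0 credits.

Sorted high to low: Gita 140 credits > Zane 124 credits > Fatima 120 credits > Wen 78 credits > Iris 37 credits.
Gita has the top bid and wins; the price is the second-highest bid, 124 credits.
Gita's payoff = 89 credits − 124 credits = -35 credits. All other bidders lose, so their payoff is 0.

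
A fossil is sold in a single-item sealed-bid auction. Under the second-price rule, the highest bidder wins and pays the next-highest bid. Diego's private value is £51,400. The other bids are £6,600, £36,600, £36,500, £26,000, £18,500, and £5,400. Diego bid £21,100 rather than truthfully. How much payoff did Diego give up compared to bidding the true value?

The highest competing bid is £36,600.
Bidding truthfully at £51,400: Diego has the top bid, wins, and pays the second-highest bid £36,600. Payoff = £51,400 − £36,600 = £14,800.
Bidding £21,100: the top bid is £36,600 (a rival), so Diego loses. Payoff = £0.
Regret = truthful payoff − actual payoff = £14,800 − £0 = £14,800.
This is the dominant-strategy logic: truthful bidding weakly beats any alternative.

£14,800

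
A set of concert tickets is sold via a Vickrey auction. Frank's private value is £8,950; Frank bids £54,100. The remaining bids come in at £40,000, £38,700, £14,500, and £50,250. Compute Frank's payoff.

Highest competing bid: £50,250.
Frank's bid £54,100 is the highest overall, so Frank wins and pays the second-highest bid, £50,250.
Payoff = value − price = £8,950 − £50,250 = -£41,300.

Frank's payoff: -£41,300.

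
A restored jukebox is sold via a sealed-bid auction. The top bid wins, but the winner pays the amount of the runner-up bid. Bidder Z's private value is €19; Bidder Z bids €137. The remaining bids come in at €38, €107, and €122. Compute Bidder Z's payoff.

Bidder Z's payoff: -€103.

Highest competing bid: €122.
Bidder Z's bid €137 is the highest overall, so Bidder Z wins and pays the second-highest bid, €122.
Payoff = value − price = €19 − €122 = -€103.
Overbidding won the item at a price above value — truthful bidding would have avoided this loss.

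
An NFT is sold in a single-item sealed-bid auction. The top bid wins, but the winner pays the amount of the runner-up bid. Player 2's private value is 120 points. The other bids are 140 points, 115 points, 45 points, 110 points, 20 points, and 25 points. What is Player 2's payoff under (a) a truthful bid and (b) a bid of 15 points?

The highest competing bid is 140 points.
Bidding truthfully at 120 points: the top bid is 140 points (a rival), so Player 2 loses. Payoff = 0 points.
Bidding 15 points: the top bid is 140 points (a rival), so Player 2 loses. Payoff = 0 points.

(a) 0 points  (b) 0 points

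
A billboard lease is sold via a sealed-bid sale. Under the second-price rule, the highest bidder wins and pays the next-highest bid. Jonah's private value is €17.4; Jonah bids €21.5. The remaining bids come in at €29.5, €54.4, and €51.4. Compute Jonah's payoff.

€0.0

Highest competing bid: €54.4.
Jonah's bid €21.5 is not the highest, so Jonah loses, pays nothing, and earns zero payoff.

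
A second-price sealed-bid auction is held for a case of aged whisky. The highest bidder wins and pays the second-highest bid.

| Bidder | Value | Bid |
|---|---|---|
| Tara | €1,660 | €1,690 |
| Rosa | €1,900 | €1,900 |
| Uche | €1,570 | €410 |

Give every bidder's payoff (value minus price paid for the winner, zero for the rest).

Ranking the bids: Rosa €1,900 > Tara €1,690 > Uche €410.
Rosa has the top bid and wins; the price is the second-highest bid, €1,690.
Rosa's payoff = €1,900 − €1,690 = €210. All other bidders lose, so their payoff is 0.

Payoffs: Tara €0, Rosa €210, Uche €0.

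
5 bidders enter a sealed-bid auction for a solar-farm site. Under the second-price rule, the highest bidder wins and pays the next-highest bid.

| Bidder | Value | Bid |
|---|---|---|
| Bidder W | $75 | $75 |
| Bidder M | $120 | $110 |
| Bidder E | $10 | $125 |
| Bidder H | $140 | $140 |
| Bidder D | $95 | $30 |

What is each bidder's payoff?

Payoffs: Bidder W $0, Bidder M $0, Bidder E $0, Bidder H $15, Bidder D $0.

Bids in descending order: Bidder H $140 > Bidder E $125 > Bidder M $110 > Bidder W $75 > Bidder D $30.
Bidder H has the top bid and wins; the price is the second-highest bid, $125.
Bidder H's payoff = $140 − $125 = $15. All other bidders lose, so their payoff is 0.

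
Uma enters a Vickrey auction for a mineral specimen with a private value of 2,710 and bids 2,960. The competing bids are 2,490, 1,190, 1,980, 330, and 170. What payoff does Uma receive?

220

Highest competing bid: 2,490.
Uma's bid 2,960 is the highest overall, so Uma wins and pays the second-highest bid, 2,490.
Payoff = value − price = 2,710 − 2,490 = 220.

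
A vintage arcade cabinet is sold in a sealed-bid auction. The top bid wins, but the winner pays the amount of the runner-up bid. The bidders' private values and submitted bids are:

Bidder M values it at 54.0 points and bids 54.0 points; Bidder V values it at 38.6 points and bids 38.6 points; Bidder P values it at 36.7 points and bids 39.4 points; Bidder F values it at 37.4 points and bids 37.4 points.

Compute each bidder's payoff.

Ordered from highest: Bidder M 54.0 points > Bidder P 39.4 points > Bidder V 38.6 points > Bidder F 37.4 points.
Bidder M has the top bid and wins; the price is the second-highest bid, 39.4 points.
Bidder M's payoff = 54.0 points − 39.4 points = 14.6 points. All other bidders lose, so their payoff is 0.

Bidder M 14.6 points, Bidder V 0.0 points, Bidder P 0.0 points, Bidder F 0.0 points.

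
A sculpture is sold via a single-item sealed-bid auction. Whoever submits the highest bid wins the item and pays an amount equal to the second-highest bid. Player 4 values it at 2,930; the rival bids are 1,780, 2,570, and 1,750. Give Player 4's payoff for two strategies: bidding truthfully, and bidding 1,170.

(a) 360  (b) 0

The highest competing bid is 2,570.
Bidding truthfully at 2,930: Player 4 has the top bid, wins, and pays the second-highest bid 2,570. Payoff = 2,930 − 2,570 = 360.
Bidding 1,170: the top bid is 2,570 (a rival), so Player 4 loses. Payoff = 0.
This is the dominant-strategy logic: truthful bidding weakly beats any alternative.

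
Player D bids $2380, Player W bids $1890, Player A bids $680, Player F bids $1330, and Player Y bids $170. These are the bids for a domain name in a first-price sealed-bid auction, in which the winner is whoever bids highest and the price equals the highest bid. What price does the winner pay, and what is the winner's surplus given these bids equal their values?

Sorted high to low: Player D $2380; Player W $1890; Player F $1330; Player A $680; Player Y $170.
Player D is the highest bidder, so Player D wins.
Under the first-price rule, the price is the highest bid: $2380.
Surplus = $2380 − $2380 = $0.

The winner pays $2380 for a surplus of $0.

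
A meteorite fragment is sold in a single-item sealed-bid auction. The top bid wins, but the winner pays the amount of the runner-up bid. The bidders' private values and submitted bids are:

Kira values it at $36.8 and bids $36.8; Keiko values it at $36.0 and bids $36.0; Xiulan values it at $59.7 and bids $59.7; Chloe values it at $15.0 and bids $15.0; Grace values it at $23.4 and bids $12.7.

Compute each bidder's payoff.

Ordered from highest: Xiulan $59.7, then Kira $36.8, then Keiko $36.0, then Chloe $15.0, then Grace $12.7.
Xiulan has the top bid and wins; the price is the second-highest bid, $36.8.
Xiulan's payoff = $59.7 − $36.8 = $22.9. All other bidders lose, so their payoff is 0.

Payoffs: Kira $0.0, Keiko $0.0, Xiulan $22.9, Chloe $0.0, Grace $0.0.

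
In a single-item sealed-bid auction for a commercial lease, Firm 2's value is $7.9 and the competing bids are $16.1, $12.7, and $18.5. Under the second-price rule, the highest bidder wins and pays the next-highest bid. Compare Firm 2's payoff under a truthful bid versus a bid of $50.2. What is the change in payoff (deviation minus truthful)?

The highest competing bid is $18.5.
Bidding truthfully at $7.9: the top bid is $18.5 (a rival), so Firm 2 loses. Payoff = $0.0.
Bidding $50.2: Firm 2 has the top bid, wins, and pays the second-highest bid $18.5. Payoff = $7.9 − $18.5 = -$10.6.
Change = -$10.6 − $0.0 = -$10.6.

Payoff change: -$10.6.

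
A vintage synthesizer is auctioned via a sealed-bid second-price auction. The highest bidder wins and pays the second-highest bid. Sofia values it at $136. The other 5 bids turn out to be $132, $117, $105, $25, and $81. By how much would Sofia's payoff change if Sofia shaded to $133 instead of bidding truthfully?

Payoff change: $0.

The highest competing bid is $132.
Bidding truthfully at $136: Sofia has the top bid, wins, and pays the second-highest bid $132. Payoff = $136 − $132 = $4.
Bidding $133: Sofia has the top bid, wins, and pays the second-highest bid $132. Payoff = $136 − $132 = $4.
Change = $4 − $4 = $0.
The bid only affects whether you win, not the price — here both bids land on the same side of the top rival bid, so the deviation is payoff-neutral.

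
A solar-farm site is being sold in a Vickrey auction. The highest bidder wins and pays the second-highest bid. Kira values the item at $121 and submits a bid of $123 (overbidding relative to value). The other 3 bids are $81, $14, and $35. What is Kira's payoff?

Payoff = $40.

Highest competing bid: $81.
Kira's bid $123 is the highest overall, so Kira wins and pays the second-highest bid, $81.
Payoff = value − price = $121 − $81 = $40.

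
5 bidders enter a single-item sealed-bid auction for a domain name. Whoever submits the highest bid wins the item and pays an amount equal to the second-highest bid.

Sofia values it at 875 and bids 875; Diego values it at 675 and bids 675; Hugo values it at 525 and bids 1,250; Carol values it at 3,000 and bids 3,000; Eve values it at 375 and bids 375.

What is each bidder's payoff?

Bids in descending order: Carol 3,000, then Hugo 1,250, then Sofia 875, then Diego 675, then Eve 375.
Carol has the top bid and wins; the price is the second-highest bid, 1,250.
Carol's payoff = 3,000 − 1,250 = 1,750. All other bidders lose, so their payoff is 0.

Sofia 0, Diego 0, Hugo 0, Carol 1,750, Eve 0.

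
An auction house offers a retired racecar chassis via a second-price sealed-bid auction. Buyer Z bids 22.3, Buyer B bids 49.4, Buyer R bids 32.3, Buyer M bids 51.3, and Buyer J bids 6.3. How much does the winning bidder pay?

Ordered from highest: Buyer M 51.3, then Buyer B 49.4, then Buyer R 32.3, then Buyer Z 22.3, then Buyer J 6.3.
Buyer M has the highest bid, so Buyer M wins.
The second-highest bid is 49.4, so that is what Buyer M pays.

49.4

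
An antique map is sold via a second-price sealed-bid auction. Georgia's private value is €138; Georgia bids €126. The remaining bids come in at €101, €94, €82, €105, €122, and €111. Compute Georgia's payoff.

Highest competing bid: €122.
Georgia's bid €126 is the highest overall, so Georgia wins and pays the second-highest bid, €122.
Payoff = value − price = €138 − €122 = €16.

Payoff = €16.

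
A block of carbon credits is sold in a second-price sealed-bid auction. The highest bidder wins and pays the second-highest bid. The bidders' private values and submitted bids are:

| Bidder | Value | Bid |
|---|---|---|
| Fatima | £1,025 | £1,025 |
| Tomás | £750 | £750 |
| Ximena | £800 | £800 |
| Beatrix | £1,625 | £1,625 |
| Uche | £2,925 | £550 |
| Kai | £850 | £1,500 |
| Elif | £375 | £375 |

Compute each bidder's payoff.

Payoffs: Fatima £0, Tomás £0, Ximena £0, Beatrix £125, Uche £0, Kai £0, Elif £0.

Sorted high to low: Beatrix £1,625; Kai £1,500; Fatima £1,025; Ximena £800; Tomás £750; Uche £550; Elif £375.
Beatrix has the top bid and wins; the price is the second-highest bid, £1,500.
Beatrix's payoff = £1,625 − £1,500 = £125. All other bidders lose, so their payoff is 0.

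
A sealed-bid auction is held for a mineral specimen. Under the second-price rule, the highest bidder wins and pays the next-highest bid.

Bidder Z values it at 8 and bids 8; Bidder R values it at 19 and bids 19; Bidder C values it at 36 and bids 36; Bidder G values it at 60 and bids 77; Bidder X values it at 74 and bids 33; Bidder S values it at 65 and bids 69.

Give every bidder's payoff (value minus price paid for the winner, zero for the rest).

Ranking the bids: Bidder G 77; Bidder S 69; Bidder C 36; Bidder X 33; Bidder R 19; Bidder Z 8.
Bidder G has the top bid and wins; the price is the second-highest bid, 69.
Bidder G's payoff = 60 − 69 = -9. All other bidders lose, so their payoff is 0.

Bidder Z 0, Bidder R 0, Bidder C 0, Bidder G -9, Bidder X 0, Bidder S 0.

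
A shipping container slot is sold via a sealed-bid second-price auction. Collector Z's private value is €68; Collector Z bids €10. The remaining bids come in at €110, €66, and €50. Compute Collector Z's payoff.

Highest competing bid: €110.
Collector Z's bid €10 is not the highest, so Collector Z loses, pays nothing, and earns zero payoff.

Collector Z's payoff: €0.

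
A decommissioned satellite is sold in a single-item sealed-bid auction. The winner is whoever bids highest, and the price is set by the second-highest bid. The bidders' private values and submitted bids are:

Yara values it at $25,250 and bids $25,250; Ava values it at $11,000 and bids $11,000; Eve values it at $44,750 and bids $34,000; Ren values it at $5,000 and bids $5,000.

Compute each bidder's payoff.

Bids in descending order: Eve $34,000; Yara $25,250; Ava $11,000; Ren $5,000.
Eve has the top bid and wins; the price is the second-highest bid, $25,250.
Eve's payoff = $44,750 − $25,250 = $19,500. All other bidders lose, so their payoff is 0.

Payoffs: Yara $0, Ava $0, Eve $19,500, Ren $0.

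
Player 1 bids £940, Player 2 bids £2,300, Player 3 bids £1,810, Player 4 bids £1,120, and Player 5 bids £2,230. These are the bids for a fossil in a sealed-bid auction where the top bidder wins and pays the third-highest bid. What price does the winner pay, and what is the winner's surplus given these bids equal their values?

The winner pays £1,810 for a surplus of £490.

Bids in descending order: Player 2 £2,300, then Player 5 £2,230, then Player 3 £1,810, then Player 4 £1,120, then Player 1 £940.
Player 2 is the highest bidder, so Player 2 wins.
Under the third-price rule, the price is the third-highest bid: £1,810.
Surplus = £2,300 − £1,810 = £490.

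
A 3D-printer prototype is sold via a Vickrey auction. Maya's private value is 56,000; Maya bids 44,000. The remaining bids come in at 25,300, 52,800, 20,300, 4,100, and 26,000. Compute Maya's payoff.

Highest competing bid: 52,800.
Maya's bid 44,000 is not the highest, so Maya loses, pays nothing, and earns zero payoff.

Payoff = 0.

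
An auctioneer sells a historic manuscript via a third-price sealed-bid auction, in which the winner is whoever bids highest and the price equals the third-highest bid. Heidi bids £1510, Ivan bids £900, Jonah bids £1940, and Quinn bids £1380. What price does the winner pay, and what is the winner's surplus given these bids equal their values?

The winner pays £1380 for a surplus of £560.

Bids in descending order: Jonah £1940; Heidi £1510; Quinn £1380; Ivan £900.
Jonah is the highest bidder, so Jonah wins.
Under the third-price rule, the price is the third-highest bid: £1380.
Surplus = £1940 − £1380 = £560.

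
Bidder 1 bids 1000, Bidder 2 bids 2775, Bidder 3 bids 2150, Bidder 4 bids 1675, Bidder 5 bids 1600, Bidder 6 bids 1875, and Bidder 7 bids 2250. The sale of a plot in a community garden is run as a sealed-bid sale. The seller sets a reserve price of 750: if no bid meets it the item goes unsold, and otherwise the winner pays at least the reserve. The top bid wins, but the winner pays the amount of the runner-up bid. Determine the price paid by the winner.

Price paid: 2250.

Ordered from highest: Bidder 2 2775, then Bidder 7 2250, then Bidder 3 2150, then Bidder 6 1875, then Bidder 4 1675, then Bidder 5 1600, then Bidder 1 1000.
Bidder 2 has the highest bid, so Bidder 2 wins.
The second-highest bid is 2250, which exceeds the reserve, so that sets the price.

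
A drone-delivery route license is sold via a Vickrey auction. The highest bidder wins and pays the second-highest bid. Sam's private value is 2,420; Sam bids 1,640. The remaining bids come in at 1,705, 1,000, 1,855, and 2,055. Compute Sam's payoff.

Payoff = 0.

Highest competing bid: 2,055.
Sam's bid 1,640 is not the highest, so Sam loses, pays nothing, and earns zero payoff.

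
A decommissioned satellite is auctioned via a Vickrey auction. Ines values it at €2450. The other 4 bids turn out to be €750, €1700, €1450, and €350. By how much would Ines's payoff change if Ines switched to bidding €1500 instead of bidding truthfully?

Payoff change: -€750.

The highest competing bid is €1700.
Bidding truthfully at €2450: Ines has the top bid, wins, and pays the second-highest bid €1700. Payoff = €2450 − €1700 = €750.
Bidding €1500: the top bid is €1700 (a rival), so Ines loses. Payoff = €0.
Change = €0 − €750 = -€750.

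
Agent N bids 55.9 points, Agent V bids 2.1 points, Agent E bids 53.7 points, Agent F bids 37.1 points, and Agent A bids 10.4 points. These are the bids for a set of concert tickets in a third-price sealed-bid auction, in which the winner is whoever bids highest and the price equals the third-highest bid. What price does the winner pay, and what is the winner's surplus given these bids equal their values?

The winner pays 37.1 points for a surplus of 18.8 points.

Ordered from highest: Agent N 55.9 points; Agent E 53.7 points; Agent F 37.1 points; Agent A 10.4 points; Agent V 2.1 points.
Agent N is the highest bidder, so Agent N wins.
Under the third-price rule, the price is the third-highest bid: 37.1 points.
Surplus = 55.9 points − 37.1 points = 18.8 points.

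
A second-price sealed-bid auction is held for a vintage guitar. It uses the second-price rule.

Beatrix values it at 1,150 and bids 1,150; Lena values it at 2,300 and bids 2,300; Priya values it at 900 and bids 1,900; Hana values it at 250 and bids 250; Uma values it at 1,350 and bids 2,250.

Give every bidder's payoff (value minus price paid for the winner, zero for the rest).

Beatrix 0, Lena 50, Priya 0, Hana 0, Uma 0.

Ranking the bids: Lena 2,300, then Uma 2,250, then Priya 1,900, then Beatrix 1,150, then Hana 250.
Lena has the top bid and wins; the price is the second-highest bid, 2,250.
Lena's payoff = 2,300 − 2,250 = 50. All other bidders lose, so their payoff is 0.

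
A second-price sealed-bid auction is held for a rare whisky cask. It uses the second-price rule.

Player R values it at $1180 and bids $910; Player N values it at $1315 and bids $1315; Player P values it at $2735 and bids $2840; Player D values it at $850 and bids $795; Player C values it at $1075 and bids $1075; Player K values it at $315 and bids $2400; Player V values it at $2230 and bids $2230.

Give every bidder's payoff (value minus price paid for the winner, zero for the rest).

Ordered from highest: Player P $2840 > Player K $2400 > Player V $2230 > Player N $1315 > Player C $1075 > Player R $910 > Player D $795.
Player P has the top bid and wins; the price is the second-highest bid, $2400.
Player P's payoff = $2735 − $2400 = $335. All other bidders lose, so their payoff is 0.

Player R $0, Player N $0, Player P $335, Player D $0, Player C $0, Player K $0, Player V $0.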